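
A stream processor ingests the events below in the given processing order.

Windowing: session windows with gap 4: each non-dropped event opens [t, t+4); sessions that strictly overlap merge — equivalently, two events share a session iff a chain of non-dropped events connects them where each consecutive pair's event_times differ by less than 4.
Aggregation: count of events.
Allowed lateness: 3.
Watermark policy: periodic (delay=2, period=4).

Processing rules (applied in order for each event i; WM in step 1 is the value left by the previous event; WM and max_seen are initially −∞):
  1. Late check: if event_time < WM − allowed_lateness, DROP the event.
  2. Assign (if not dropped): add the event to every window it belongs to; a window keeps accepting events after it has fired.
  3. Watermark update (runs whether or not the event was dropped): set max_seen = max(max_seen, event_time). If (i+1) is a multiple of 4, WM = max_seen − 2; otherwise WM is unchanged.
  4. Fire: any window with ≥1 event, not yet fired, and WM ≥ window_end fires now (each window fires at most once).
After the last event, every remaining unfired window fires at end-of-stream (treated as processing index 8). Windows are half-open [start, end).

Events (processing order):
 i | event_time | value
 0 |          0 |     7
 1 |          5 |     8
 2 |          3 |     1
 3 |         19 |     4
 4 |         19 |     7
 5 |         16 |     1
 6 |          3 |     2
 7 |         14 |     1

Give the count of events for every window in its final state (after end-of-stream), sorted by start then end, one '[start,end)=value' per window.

i=0 t=0 v=7: → [0,4); WM=−∞
i=1 t=5 v=8: → [5,9); WM=−∞
i=2 t=3 v=1: → [0,9); WM=−∞
i=3 t=19 v=4: → [19,23); WM=17
i=4 t=19 v=7: → [19,23); WM=17
i=5 t=16 v=1: → [16,23); WM=17
i=6 t=3 v=2: DROP (t<17-3); WM=17
i=7 t=14 v=1: → [14,23); WM=17

[0,9)=3 [14,23)=4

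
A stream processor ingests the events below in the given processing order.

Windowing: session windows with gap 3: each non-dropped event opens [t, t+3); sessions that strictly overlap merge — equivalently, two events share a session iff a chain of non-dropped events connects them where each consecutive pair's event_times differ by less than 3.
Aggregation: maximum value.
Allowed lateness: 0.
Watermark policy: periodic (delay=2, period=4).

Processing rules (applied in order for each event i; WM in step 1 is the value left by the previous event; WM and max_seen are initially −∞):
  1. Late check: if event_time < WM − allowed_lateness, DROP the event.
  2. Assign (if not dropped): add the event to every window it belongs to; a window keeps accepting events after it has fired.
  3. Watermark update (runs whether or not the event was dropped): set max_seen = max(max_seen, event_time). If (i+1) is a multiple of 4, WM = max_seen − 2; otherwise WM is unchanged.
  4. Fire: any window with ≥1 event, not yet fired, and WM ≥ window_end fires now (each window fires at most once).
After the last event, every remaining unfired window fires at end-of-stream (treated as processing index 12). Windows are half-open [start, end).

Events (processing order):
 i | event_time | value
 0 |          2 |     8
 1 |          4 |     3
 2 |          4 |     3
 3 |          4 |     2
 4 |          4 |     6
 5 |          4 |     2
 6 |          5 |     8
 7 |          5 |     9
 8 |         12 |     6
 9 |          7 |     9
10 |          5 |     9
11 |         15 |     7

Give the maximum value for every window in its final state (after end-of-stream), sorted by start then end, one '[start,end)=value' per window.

[2,10)=9 [12,15)=6 [15,18)=7

i=0 t=2 v=8: → [2,5); WM=−∞
i=1 t=4 v=3: → [2,7); WM=−∞
i=2 t=4 v=3: → [2,7); WM=−∞
i=3 t=4 v=2: → [2,7); WM=2
i=4 t=4 v=6: → [2,7); WM=2
i=5 t=4 v=2: → [2,7); WM=2
i=6 t=5 v=8: → [2,8); WM=2
i=7 t=5 v=9: → [2,8); WM=3
i=8 t=12 v=6: → [12,15); WM=3
i=9 t=7 v=9: → [2,10); WM=3
i=10 t=5 v=9: → [2,10); WM=3
i=11 t=15 v=7: → [15,18); WM=13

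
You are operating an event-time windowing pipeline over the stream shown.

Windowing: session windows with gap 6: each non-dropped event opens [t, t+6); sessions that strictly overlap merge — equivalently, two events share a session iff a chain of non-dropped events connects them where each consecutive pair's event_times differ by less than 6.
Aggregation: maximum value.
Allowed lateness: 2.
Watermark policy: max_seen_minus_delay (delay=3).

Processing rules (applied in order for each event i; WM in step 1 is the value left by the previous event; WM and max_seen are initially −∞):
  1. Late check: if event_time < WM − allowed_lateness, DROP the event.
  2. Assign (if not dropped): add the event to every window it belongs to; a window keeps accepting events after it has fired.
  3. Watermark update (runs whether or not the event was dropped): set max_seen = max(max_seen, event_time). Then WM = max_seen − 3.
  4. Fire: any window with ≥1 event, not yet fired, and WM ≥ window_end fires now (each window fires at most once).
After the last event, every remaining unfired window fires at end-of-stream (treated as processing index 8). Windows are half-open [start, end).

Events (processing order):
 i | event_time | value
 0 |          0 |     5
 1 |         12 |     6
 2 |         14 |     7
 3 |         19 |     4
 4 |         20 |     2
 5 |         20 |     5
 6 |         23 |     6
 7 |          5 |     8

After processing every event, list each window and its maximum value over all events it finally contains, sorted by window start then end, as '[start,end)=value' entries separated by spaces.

[0,6)=5 [12,29)=7

i=0 t=0 v=5: → [0,6); WM=-3
i=1 t=12 v=6: → [12,18); WM=9
i=2 t=14 v=7: → [12,20); WM=11
i=3 t=19 v=4: → [12,25); WM=16
i=4 t=20 v=2: → [12,26); WM=17
i=5 t=20 v=5: → [12,26); WM=17
i=6 t=23 v=6: → [12,29); WM=20
i=7 t=5 v=8: DROP (t<20-2); WM=20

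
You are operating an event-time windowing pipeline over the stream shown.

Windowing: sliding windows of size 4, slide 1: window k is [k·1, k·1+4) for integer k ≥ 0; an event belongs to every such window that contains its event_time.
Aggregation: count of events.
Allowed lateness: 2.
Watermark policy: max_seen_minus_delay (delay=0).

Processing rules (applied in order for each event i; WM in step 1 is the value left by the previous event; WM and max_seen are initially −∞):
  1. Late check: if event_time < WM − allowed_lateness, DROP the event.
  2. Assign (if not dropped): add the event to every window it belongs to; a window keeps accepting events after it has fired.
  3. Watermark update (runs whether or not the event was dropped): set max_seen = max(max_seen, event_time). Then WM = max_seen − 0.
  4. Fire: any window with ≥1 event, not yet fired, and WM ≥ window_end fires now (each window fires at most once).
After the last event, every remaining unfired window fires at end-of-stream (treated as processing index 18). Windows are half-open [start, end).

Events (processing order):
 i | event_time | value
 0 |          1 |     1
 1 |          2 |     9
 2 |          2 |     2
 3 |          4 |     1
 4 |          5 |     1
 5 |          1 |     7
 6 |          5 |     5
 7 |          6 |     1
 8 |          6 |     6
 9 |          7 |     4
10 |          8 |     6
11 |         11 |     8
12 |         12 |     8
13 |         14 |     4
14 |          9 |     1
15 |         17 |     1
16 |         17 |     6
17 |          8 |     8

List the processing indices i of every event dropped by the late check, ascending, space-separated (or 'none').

i=0 t=1 v=1: → [1,5),[0,4); WM=1
i=1 t=2 v=9: → [2,6),[1,5),[0,4); WM=2
i=2 t=2 v=2: → [2,6),[1,5),[0,4); WM=2
i=3 t=4 v=1: → [4,8),[3,7),[2,6),[1,5); WM=4; [0,4) fires=3
i=4 t=5 v=1: → [5,9),[4,8),[3,7),[2,6); WM=5; [1,5) fires=4
i=5 t=1 v=7: DROP (t<5-2); WM=5
i=6 t=5 v=5: → [5,9),[4,8),[3,7),[2,6); WM=5
i=7 t=6 v=1: → [6,10),[5,9),[4,8),[3,7); WM=6; [2,6) fires=5
i=8 t=6 v=6: → [6,10),[5,9),[4,8),[3,7); WM=6
i=9 t=7 v=4: → [7,11),[6,10),[5,9),[4,8); WM=7; [3,7) fires=5
i=10 t=8 v=6: → [8,12),[7,11),[6,10),[5,9); WM=8; [4,8) fires=6
i=11 t=11 v=8: → [11,15),[10,14),[9,13),[8,12); WM=11; [5,9) fires=6 [6,10) fires=4 [7,11) fires=2
i=12 t=12 v=8: → [12,16),[11,15),[10,14),[9,13); WM=12; [8,12) fires=2
i=13 t=14 v=4: → [14,18),[13,17),[12,16),[11,15); WM=14; [9,13) fires=2 [10,14) fires=2
i=14 t=9 v=1: DROP (t<14-2); WM=14
i=15 t=17 v=1: → [17,21),[16,20),[15,19),[14,18); WM=17; [11,15) fires=3 [12,16) fires=2 [13,17) fires=1
i=16 t=17 v=6: → [17,21),[16,20),[15,19),[14,18); WM=17
i=17 t=8 v=8: DROP (t<17-2); WM=17

5 14 17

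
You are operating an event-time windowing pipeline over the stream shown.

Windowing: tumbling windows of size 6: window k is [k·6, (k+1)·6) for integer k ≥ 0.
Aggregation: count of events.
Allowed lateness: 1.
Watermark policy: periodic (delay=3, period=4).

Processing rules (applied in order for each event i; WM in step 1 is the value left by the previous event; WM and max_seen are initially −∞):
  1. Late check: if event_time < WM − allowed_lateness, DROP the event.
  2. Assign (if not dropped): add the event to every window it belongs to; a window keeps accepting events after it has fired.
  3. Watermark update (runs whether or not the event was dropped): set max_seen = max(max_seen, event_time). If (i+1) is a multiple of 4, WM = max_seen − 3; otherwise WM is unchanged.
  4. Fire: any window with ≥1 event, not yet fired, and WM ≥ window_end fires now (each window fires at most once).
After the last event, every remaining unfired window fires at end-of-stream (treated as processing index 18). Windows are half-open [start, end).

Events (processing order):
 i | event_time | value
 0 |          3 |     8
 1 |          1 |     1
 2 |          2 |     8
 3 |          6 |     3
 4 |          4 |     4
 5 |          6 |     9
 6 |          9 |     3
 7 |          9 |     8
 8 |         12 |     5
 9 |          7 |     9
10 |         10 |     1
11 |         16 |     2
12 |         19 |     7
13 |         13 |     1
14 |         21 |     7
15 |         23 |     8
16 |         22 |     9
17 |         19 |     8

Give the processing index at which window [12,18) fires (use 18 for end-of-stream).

i=0 t=3 v=8: → [0,6); WM=−∞
i=1 t=1 v=1: → [0,6); WM=−∞
i=2 t=2 v=8: → [0,6); WM=−∞
i=3 t=6 v=3: → [6,12); WM=3
i=4 t=4 v=4: → [0,6); WM=3
i=5 t=6 v=9: → [6,12); WM=3
i=6 t=9 v=3: → [6,12); WM=3
i=7 t=9 v=8: → [6,12); WM=6; [0,6) fires=4
i=8 t=12 v=5: → [12,18); WM=6
i=9 t=7 v=9: → [6,12); WM=6
i=10 t=10 v=1: → [6,12); WM=6
i=11 t=16 v=2: → [12,18); WM=13; [6,12) fires=6
i=12 t=19 v=7: → [18,24); WM=13
i=13 t=13 v=1: → [12,18); WM=13
i=14 t=21 v=7: → [18,24); WM=13
i=15 t=23 v=8: → [18,24); WM=20; [12,18) fires=3
i=16 t=22 v=9: → [18,24); WM=20
i=17 t=19 v=8: → [18,24); WM=20

15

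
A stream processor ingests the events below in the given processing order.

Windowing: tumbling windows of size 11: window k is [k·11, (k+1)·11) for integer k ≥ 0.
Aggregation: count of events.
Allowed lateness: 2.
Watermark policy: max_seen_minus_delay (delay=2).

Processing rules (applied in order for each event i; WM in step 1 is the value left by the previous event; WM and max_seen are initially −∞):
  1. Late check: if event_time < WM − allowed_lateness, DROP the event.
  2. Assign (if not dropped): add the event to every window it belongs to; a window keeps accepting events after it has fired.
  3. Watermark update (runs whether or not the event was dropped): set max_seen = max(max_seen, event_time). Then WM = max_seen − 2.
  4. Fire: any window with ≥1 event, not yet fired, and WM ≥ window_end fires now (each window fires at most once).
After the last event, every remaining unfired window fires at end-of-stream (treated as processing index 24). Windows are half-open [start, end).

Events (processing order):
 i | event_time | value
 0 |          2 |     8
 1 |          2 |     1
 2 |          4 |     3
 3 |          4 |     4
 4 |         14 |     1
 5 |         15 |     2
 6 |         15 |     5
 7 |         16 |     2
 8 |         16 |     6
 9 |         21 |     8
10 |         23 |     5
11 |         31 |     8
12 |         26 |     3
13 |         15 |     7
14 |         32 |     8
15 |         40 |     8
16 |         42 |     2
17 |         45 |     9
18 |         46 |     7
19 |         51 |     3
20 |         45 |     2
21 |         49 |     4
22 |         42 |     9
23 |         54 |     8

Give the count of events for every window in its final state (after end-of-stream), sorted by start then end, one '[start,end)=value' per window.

[0,11)=4 [11,22)=6 [22,33)=3 [33,44)=2 [44,55)=5

i=0 t=2 v=8: → [0,11); WM=0
i=1 t=2 v=1: → [0,11); WM=0
i=2 t=4 v=3: → [0,11); WM=2
i=3 t=4 v=4: → [0,11); WM=2
i=4 t=14 v=1: → [11,22); WM=12; [0,11) fires=4
i=5 t=15 v=2: → [11,22); WM=13
i=6 t=15 v=5: → [11,22); WM=13
i=7 t=16 v=2: → [11,22); WM=14
i=8 t=16 v=6: → [11,22); WM=14
i=9 t=21 v=8: → [11,22); WM=19
i=10 t=23 v=5: → [22,33); WM=21
i=11 t=31 v=8: → [22,33); WM=29; [11,22) fires=6
i=12 t=26 v=3: DROP (t<29-2); WM=29
i=13 t=15 v=7: DROP (t<29-2); WM=29
i=14 t=32 v=8: → [22,33); WM=30
i=15 t=40 v=8: → [33,44); WM=38; [22,33) fires=3
i=16 t=42 v=2: → [33,44); WM=40
i=17 t=45 v=9: → [44,55); WM=43
i=18 t=46 v=7: → [44,55); WM=44; [33,44) fires=2
i=19 t=51 v=3: → [44,55); WM=49
i=20 t=45 v=2: DROP (t<49-2); WM=49
i=21 t=49 v=4: → [44,55); WM=49
i=22 t=42 v=9: DROP (t<49-2); WM=49
i=23 t=54 v=8: → [44,55); WM=52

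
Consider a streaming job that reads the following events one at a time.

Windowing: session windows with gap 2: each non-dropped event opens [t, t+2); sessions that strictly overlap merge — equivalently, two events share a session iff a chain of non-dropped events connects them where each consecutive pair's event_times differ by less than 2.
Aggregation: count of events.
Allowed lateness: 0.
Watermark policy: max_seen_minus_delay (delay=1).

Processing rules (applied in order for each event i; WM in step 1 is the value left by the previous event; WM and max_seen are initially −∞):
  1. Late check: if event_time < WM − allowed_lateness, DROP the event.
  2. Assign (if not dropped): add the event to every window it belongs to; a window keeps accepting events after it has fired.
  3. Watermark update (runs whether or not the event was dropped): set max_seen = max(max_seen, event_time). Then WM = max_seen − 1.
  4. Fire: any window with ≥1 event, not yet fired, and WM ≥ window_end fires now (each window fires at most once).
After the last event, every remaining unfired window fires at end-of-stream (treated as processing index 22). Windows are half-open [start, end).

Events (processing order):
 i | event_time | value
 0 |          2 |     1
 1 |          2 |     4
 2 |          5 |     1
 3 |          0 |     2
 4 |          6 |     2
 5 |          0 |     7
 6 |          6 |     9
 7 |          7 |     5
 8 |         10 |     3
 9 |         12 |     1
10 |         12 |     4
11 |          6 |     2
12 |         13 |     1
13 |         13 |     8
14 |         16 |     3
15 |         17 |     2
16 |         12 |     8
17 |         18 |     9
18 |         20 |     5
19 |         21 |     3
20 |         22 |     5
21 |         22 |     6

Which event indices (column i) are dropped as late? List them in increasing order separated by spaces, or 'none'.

3 5 11 16

i=0 t=2 v=1: → [2,4); WM=1
i=1 t=2 v=4: → [2,4); WM=1
i=2 t=5 v=1: → [5,7); WM=4
i=3 t=0 v=2: DROP (t<4-0); WM=4
i=4 t=6 v=2: → [5,8); WM=5
i=5 t=0 v=7: DROP (t<5-0); WM=5
i=6 t=6 v=9: → [5,8); WM=5
i=7 t=7 v=5: → [5,9); WM=6
i=8 t=10 v=3: → [10,12); WM=9
i=9 t=12 v=1: → [12,14); WM=11
i=10 t=12 v=4: → [12,14); WM=11
i=11 t=6 v=2: DROP (t<11-0); WM=11
i=12 t=13 v=1: → [12,15); WM=12
i=13 t=13 v=8: → [12,15); WM=12
i=14 t=16 v=3: → [16,18); WM=15
i=15 t=17 v=2: → [16,19); WM=16
i=16 t=12 v=8: DROP (t<16-0); WM=16
i=17 t=18 v=9: → [16,20); WM=17
i=18 t=20 v=5: → [20,22); WM=19
i=19 t=21 v=3: → [20,23); WM=20
i=20 t=22 v=5: → [20,24); WM=21
i=21 t=22 v=6: → [20,24); WM=21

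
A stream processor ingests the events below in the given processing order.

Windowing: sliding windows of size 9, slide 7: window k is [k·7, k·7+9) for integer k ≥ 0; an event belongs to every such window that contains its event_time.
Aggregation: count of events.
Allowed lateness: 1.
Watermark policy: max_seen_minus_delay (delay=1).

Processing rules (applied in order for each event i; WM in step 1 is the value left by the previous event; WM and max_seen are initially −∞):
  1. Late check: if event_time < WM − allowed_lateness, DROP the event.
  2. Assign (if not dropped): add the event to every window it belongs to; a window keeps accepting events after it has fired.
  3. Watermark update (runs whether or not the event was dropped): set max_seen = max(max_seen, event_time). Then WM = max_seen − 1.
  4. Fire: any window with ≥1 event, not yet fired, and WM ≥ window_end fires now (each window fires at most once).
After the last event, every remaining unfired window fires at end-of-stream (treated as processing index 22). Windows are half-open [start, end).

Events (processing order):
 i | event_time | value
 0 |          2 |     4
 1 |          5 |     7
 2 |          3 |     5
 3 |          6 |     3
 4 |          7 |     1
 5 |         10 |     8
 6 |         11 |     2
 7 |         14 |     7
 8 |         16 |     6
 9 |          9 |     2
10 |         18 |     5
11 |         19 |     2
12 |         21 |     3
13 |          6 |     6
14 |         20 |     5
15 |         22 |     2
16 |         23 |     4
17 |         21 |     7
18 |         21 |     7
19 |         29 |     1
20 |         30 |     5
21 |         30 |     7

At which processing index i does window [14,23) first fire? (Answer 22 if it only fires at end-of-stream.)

i=0 t=2 v=4: → [0,9); WM=1
i=1 t=5 v=7: → [0,9); WM=4
i=2 t=3 v=5: → [0,9); WM=4
i=3 t=6 v=3: → [0,9); WM=5
i=4 t=7 v=1: → [7,16),[0,9); WM=6
i=5 t=10 v=8: → [7,16); WM=9; [0,9) fires=5
i=6 t=11 v=2: → [7,16); WM=10
i=7 t=14 v=7: → [14,23),[7,16); WM=13
i=8 t=16 v=6: → [14,23); WM=15
i=9 t=9 v=2: DROP (t<15-1); WM=15
i=10 t=18 v=5: → [14,23); WM=17; [7,16) fires=4
i=11 t=19 v=2: → [14,23); WM=18
i=12 t=21 v=3: → [21,30),[14,23); WM=20
i=13 t=6 v=6: DROP (t<20-1); WM=20
i=14 t=20 v=5: → [14,23); WM=20
i=15 t=22 v=2: → [21,30),[14,23); WM=21
i=16 t=23 v=4: → [21,30); WM=22
i=17 t=21 v=7: → [21,30),[14,23); WM=22
i=18 t=21 v=7: → [21,30),[14,23); WM=22
i=19 t=29 v=1: → [28,37),[21,30); WM=28; [14,23) fires=9
i=20 t=30 v=5: → [28,37); WM=29
i=21 t=30 v=7: → [28,37); WM=29

19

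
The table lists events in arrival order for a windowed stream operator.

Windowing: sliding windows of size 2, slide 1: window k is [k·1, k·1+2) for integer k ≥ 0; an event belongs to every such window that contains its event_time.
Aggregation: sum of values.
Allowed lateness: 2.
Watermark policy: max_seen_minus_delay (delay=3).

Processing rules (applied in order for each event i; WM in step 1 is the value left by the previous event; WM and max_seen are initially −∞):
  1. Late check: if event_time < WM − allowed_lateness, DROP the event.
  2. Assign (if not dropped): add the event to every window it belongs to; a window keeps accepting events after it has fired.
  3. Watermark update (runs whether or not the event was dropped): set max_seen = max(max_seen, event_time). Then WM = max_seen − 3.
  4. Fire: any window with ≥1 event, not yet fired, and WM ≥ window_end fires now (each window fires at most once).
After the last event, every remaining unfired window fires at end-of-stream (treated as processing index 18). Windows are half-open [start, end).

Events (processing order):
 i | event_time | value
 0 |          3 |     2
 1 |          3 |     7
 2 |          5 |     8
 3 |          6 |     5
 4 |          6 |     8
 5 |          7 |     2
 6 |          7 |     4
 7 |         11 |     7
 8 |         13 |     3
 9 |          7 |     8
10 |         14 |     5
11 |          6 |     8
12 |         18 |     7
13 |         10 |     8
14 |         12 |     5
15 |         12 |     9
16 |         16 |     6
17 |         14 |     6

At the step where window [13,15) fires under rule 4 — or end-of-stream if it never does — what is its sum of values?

i=0 t=3 v=2: → [3,5),[2,4); WM=0
i=1 t=3 v=7: → [3,5),[2,4); WM=0
i=2 t=5 v=8: → [5,7),[4,6); WM=2
i=3 t=6 v=5: → [6,8),[5,7); WM=3
i=4 t=6 v=8: → [6,8),[5,7); WM=3
i=5 t=7 v=2: → [7,9),[6,8); WM=4; [2,4) fires=9
i=6 t=7 v=4: → [7,9),[6,8); WM=4
i=7 t=11 v=7: → [11,13),[10,12); WM=8; [3,5) fires=9 [4,6) fires=8 [5,7) fires=21 [6,8) fires=19
i=8 t=13 v=3: → [13,15),[12,14); WM=10; [7,9) fires=6
i=9 t=7 v=8: DROP (t<10-2); WM=10
i=10 t=14 v=5: → [14,16),[13,15); WM=11
i=11 t=6 v=8: DROP (t<11-2); WM=11
i=12 t=18 v=7: → [18,20),[17,19); WM=15; [10,12) fires=7 [11,13) fires=7 [12,14) fires=3 [13,15) fires=8
i=13 t=10 v=8: DROP (t<15-2); WM=15
i=14 t=12 v=5: DROP (t<15-2); WM=15
i=15 t=12 v=9: DROP (t<15-2); WM=15
i=16 t=16 v=6: → [16,18),[15,17); WM=15
i=17 t=14 v=6: → [14,16),[13,15); WM=15

8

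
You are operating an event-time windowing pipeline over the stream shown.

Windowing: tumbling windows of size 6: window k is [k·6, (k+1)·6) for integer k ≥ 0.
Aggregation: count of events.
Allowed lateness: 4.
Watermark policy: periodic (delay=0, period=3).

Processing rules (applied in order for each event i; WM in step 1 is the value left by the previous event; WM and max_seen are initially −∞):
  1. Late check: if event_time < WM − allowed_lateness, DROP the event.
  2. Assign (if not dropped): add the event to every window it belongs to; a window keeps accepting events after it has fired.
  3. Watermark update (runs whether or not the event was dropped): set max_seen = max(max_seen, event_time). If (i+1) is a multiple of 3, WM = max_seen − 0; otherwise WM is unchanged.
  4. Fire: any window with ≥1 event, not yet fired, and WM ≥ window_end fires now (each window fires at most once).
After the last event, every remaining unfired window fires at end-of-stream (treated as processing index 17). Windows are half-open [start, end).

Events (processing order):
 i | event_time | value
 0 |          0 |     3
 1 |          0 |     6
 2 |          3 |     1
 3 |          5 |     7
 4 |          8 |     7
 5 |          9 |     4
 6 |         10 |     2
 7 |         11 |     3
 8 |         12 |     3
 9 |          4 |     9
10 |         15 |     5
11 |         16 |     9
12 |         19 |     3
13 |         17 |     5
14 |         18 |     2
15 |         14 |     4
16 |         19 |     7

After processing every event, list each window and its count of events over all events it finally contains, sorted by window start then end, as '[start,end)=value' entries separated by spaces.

[0,6)=4 [6,12)=4 [12,18)=4 [18,24)=3

i=0 t=0 v=3: → [0,6); WM=−∞
i=1 t=0 v=6: → [0,6); WM=−∞
i=2 t=3 v=1: → [0,6); WM=3
i=3 t=5 v=7: → [0,6); WM=3
i=4 t=8 v=7: → [6,12); WM=3
i=5 t=9 v=4: → [6,12); WM=9; [0,6) fires=4
i=6 t=10 v=2: → [6,12); WM=9
i=7 t=11 v=3: → [6,12); WM=9
i=8 t=12 v=3: → [12,18); WM=12; [6,12) fires=4
i=9 t=4 v=9: DROP (t<12-4); WM=12
i=10 t=15 v=5: → [12,18); WM=12
i=11 t=16 v=9: → [12,18); WM=16
i=12 t=19 v=3: → [18,24); WM=16
i=13 t=17 v=5: → [12,18); WM=16
i=14 t=18 v=2: → [18,24); WM=19; [12,18) fires=4
i=15 t=14 v=4: DROP (t<19-4); WM=19
i=16 t=19 v=7: → [18,24); WM=19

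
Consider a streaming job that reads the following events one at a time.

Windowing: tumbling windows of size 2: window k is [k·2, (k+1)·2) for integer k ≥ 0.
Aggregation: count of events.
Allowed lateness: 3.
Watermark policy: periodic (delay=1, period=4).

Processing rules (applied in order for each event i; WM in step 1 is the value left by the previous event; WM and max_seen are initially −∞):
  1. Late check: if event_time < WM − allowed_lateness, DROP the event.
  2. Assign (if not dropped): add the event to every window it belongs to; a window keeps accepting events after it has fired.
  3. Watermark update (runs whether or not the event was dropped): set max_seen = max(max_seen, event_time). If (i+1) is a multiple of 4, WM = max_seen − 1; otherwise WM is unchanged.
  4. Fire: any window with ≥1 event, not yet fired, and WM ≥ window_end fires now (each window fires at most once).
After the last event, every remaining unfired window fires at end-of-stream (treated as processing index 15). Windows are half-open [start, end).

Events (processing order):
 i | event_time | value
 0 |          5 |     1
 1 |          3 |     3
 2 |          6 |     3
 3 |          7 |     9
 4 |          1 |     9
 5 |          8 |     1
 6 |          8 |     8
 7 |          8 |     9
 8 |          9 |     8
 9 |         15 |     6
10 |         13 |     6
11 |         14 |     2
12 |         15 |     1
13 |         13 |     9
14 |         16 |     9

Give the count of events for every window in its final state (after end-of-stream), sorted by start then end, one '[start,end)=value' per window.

i=0 t=5 v=1: → [4,6); WM=−∞
i=1 t=3 v=3: → [2,4); WM=−∞
i=2 t=6 v=3: → [6,8); WM=−∞
i=3 t=7 v=9: → [6,8); WM=6; [2,4) fires=1 [4,6) fires=1
i=4 t=1 v=9: DROP (t<6-3); WM=6
i=5 t=8 v=1: → [8,10); WM=6
i=6 t=8 v=8: → [8,10); WM=6
i=7 t=8 v=9: → [8,10); WM=7
i=8 t=9 v=8: → [8,10); WM=7
i=9 t=15 v=6: → [14,16); WM=7
i=10 t=13 v=6: → [12,14); WM=7
i=11 t=14 v=2: → [14,16); WM=14; [6,8) fires=2 [8,10) fires=4 [12,14) fires=1
i=12 t=15 v=1: → [14,16); WM=14
i=13 t=13 v=9: → [12,14); WM=14
i=14 t=16 v=9: → [16,18); WM=14

[2,4)=1 [4,6)=1 [6,8)=2 [8,10)=4 [12,14)=2 [14,16)=3 [16,18)=1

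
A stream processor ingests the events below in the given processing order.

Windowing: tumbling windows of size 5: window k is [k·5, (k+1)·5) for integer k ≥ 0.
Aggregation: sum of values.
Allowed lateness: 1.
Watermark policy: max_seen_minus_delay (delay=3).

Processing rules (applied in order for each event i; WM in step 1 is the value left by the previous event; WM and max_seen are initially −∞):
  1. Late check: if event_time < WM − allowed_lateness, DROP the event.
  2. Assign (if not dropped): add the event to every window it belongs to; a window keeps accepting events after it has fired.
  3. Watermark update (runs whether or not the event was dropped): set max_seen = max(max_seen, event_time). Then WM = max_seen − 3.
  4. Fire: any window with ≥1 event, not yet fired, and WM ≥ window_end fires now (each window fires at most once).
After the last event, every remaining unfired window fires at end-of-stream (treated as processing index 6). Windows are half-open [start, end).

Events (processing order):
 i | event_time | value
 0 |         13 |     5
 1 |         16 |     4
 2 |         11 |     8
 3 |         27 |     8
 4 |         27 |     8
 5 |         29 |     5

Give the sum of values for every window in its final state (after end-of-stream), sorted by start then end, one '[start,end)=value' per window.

[10,15)=5 [15,20)=4 [25,30)=21

i=0 t=13 v=5: → [10,15); WM=10
i=1 t=16 v=4: → [15,20); WM=13
i=2 t=11 v=8: DROP (t<13-1); WM=13
i=3 t=27 v=8: → [25,30); WM=24; [10,15) fires=5 [15,20) fires=4
i=4 t=27 v=8: → [25,30); WM=24
i=5 t=29 v=5: → [25,30); WM=26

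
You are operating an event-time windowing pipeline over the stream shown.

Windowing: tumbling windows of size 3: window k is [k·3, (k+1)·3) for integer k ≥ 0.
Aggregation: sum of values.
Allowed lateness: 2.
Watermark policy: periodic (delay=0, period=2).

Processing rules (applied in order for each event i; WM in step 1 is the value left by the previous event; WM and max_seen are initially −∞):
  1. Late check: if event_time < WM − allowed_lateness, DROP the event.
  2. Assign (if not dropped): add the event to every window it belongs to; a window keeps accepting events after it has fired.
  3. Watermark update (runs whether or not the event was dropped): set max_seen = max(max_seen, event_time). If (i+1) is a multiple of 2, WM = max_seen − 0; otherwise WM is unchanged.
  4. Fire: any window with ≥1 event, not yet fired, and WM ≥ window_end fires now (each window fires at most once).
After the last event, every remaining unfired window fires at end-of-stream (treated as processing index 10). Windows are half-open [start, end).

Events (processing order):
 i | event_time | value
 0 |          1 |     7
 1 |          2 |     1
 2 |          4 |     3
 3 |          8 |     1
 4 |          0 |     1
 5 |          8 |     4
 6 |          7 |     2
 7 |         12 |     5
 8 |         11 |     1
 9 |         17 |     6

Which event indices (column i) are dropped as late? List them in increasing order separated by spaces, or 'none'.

4

i=0 t=1 v=7: → [0,3); WM=−∞
i=1 t=2 v=1: → [0,3); WM=2
i=2 t=4 v=3: → [3,6); WM=2
i=3 t=8 v=1: → [6,9); WM=8; [0,3) fires=8 [3,6) fires=3
i=4 t=0 v=1: DROP (t<8-2); WM=8
i=5 t=8 v=4: → [6,9); WM=8
i=6 t=7 v=2: → [6,9); WM=8
i=7 t=12 v=5: → [12,15); WM=12; [6,9) fires=7
i=8 t=11 v=1: → [9,12); WM=12; [9,12) fires=1
i=9 t=17 v=6: → [15,18); WM=17; [12,15) fires=5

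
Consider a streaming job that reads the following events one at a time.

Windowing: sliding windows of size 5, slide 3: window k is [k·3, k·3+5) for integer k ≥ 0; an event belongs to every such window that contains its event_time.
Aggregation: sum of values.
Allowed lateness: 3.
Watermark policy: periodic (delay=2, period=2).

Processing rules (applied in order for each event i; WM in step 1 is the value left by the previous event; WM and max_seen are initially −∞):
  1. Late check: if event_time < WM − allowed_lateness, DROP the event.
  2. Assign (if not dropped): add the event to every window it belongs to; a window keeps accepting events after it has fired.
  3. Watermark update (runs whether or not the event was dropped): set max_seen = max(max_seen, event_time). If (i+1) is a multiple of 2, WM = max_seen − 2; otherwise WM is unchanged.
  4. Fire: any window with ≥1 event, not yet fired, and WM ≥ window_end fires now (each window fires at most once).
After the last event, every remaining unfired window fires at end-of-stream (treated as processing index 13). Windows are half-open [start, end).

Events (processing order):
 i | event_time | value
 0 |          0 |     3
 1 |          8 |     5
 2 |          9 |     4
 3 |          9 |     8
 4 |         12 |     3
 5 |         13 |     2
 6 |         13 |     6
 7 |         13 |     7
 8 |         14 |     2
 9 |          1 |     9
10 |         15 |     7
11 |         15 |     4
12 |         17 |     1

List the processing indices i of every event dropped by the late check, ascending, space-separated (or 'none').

9

i=0 t=0 v=3: → [0,5); WM=−∞
i=1 t=8 v=5: → [6,11); WM=6; [0,5) fires=3
i=2 t=9 v=4: → [9,14),[6,11); WM=6
i=3 t=9 v=8: → [9,14),[6,11); WM=7
i=4 t=12 v=3: → [12,17),[9,14); WM=7
i=5 t=13 v=2: → [12,17),[9,14); WM=11; [6,11) fires=17
i=6 t=13 v=6: → [12,17),[9,14); WM=11
i=7 t=13 v=7: → [12,17),[9,14); WM=11
i=8 t=14 v=2: → [12,17); WM=11
i=9 t=1 v=9: DROP (t<11-3); WM=12
i=10 t=15 v=7: → [15,20),[12,17); WM=12
i=11 t=15 v=4: → [15,20),[12,17); WM=13
i=12 t=17 v=1: → [15,20); WM=13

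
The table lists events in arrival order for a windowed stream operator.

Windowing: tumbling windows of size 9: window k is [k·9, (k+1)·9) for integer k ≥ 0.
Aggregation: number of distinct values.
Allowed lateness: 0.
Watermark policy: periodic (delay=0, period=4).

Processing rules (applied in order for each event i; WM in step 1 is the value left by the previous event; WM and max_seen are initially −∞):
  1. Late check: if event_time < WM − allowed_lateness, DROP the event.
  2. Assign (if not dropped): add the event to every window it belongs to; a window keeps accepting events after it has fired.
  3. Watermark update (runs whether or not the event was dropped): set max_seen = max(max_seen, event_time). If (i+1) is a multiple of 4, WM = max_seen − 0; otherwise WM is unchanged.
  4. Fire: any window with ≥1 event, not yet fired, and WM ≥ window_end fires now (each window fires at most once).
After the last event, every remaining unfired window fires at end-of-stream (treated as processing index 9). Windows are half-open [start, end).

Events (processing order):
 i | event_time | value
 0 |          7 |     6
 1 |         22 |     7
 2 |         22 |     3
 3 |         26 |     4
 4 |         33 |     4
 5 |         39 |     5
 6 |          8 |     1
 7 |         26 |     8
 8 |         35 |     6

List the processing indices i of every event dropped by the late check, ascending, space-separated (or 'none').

6 8

i=0 t=7 v=6: → [0,9); WM=−∞
i=1 t=22 v=7: → [18,27); WM=−∞
i=2 t=22 v=3: → [18,27); WM=−∞
i=3 t=26 v=4: → [18,27); WM=26; [0,9) fires=1
i=4 t=33 v=4: → [27,36); WM=26
i=5 t=39 v=5: → [36,45); WM=26
i=6 t=8 v=1: DROP (t<26-0); WM=26
i=7 t=26 v=8: → [18,27); WM=39; [18,27) fires=4 [27,36) fires=1
i=8 t=35 v=6: DROP (t<39-0); WM=39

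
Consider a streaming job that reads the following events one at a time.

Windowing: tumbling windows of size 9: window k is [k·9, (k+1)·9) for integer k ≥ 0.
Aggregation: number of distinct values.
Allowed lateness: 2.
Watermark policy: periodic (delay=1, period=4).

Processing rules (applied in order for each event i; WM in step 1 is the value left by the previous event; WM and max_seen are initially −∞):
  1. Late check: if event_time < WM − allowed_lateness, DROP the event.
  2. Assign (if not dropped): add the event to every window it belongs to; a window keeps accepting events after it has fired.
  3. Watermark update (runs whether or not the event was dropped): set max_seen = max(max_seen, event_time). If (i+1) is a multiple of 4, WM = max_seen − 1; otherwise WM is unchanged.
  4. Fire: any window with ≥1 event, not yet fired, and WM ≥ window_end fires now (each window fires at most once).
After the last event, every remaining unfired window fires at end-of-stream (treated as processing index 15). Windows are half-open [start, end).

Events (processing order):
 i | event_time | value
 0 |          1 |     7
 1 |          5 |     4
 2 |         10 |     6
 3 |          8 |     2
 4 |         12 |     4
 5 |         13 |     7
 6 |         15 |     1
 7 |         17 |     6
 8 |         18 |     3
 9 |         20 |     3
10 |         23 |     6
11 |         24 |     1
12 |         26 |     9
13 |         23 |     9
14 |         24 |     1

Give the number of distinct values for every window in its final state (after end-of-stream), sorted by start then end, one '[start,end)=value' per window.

i=0 t=1 v=7: → [0,9); WM=−∞
i=1 t=5 v=4: → [0,9); WM=−∞
i=2 t=10 v=6: → [9,18); WM=−∞
i=3 t=8 v=2: → [0,9); WM=9; [0,9) fires=3
i=4 t=12 v=4: → [9,18); WM=9
i=5 t=13 v=7: → [9,18); WM=9
i=6 t=15 v=1: → [9,18); WM=9
i=7 t=17 v=6: → [9,18); WM=16
i=8 t=18 v=3: → [18,27); WM=16
i=9 t=20 v=3: → [18,27); WM=16
i=10 t=23 v=6: → [18,27); WM=16
i=11 t=24 v=1: → [18,27); WM=23; [9,18) fires=4
i=12 t=26 v=9: → [18,27); WM=23
i=13 t=23 v=9: → [18,27); WM=23
i=14 t=24 v=1: → [18,27); WM=23

[0,9)=3 [9,18)=4 [18,27)=4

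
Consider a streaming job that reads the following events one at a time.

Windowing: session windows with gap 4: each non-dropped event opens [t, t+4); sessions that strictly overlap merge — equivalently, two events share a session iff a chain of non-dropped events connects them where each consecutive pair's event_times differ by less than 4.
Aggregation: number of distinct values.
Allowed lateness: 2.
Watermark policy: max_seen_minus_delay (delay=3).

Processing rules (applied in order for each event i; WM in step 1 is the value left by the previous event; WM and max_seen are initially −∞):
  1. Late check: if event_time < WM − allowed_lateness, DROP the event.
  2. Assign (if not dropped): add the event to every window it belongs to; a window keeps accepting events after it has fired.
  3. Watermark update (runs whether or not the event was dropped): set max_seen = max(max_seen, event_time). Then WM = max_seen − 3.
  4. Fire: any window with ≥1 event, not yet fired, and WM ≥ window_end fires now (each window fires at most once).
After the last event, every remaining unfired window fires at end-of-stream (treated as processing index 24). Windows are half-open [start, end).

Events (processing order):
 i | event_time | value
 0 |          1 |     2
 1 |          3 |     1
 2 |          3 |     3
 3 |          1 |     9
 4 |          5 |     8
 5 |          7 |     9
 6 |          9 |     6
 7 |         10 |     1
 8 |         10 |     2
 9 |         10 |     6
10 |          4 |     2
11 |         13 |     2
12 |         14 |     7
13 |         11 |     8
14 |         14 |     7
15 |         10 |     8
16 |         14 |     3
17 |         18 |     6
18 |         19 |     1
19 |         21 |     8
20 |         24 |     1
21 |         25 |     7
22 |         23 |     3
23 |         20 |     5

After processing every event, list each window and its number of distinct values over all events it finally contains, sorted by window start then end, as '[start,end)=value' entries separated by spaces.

i=0 t=1 v=2: → [1,5); WM=-2
i=1 t=3 v=1: → [1,7); WM=0
i=2 t=3 v=3: → [1,7); WM=0
i=3 t=1 v=9: → [1,7); WM=0
i=4 t=5 v=8: → [1,9); WM=2
i=5 t=7 v=9: → [1,11); WM=4
i=6 t=9 v=6: → [1,13); WM=6
i=7 t=10 v=1: → [1,14); WM=7
i=8 t=10 v=2: → [1,14); WM=7
i=9 t=10 v=6: → [1,14); WM=7
i=10 t=4 v=2: DROP (t<7-2); WM=7
i=11 t=13 v=2: → [1,17); WM=10
i=12 t=14 v=7: → [1,18); WM=11
i=13 t=11 v=8: → [1,18); WM=11
i=14 t=14 v=7: → [1,18); WM=11
i=15 t=10 v=8: → [1,18); WM=11
i=16 t=14 v=3: → [1,18); WM=11
i=17 t=18 v=6: → [18,22); WM=15
i=18 t=19 v=1: → [18,23); WM=16
i=19 t=21 v=8: → [18,25); WM=18
i=20 t=24 v=1: → [18,28); WM=21
i=21 t=25 v=7: → [18,29); WM=22
i=22 t=23 v=3: → [18,29); WM=22
i=23 t=20 v=5: → [18,29); WM=22

[1,18)=7 [18,29)=6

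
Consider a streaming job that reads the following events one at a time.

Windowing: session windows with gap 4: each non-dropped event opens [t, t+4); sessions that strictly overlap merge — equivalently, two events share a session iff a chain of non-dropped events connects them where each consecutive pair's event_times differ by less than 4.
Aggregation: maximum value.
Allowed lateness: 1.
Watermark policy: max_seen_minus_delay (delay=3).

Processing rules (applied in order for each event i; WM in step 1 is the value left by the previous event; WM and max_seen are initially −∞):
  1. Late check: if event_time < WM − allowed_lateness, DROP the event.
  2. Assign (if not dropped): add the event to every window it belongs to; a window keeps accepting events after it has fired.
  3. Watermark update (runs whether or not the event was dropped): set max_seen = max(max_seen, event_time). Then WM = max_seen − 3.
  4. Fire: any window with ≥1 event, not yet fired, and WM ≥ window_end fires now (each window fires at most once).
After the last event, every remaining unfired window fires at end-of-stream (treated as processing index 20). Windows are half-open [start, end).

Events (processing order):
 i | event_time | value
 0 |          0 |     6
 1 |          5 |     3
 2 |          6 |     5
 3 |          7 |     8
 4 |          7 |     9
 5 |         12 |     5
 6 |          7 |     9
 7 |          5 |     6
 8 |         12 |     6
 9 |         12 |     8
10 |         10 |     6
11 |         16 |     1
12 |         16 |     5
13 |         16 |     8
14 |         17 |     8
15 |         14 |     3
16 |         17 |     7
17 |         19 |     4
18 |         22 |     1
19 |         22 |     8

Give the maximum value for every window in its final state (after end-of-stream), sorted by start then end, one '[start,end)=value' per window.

i=0 t=0 v=6: → [0,4); WM=-3
i=1 t=5 v=3: → [5,9); WM=2
i=2 t=6 v=5: → [5,10); WM=3
i=3 t=7 v=8: → [5,11); WM=4
i=4 t=7 v=9: → [5,11); WM=4
i=5 t=12 v=5: → [12,16); WM=9
i=6 t=7 v=9: DROP (t<9-1); WM=9
i=7 t=5 v=6: DROP (t<9-1); WM=9
i=8 t=12 v=6: → [12,16); WM=9
i=9 t=12 v=8: → [12,16); WM=9
i=10 t=10 v=6: → [5,16); WM=9
i=11 t=16 v=1: → [16,20); WM=13
i=12 t=16 v=5: → [16,20); WM=13
i=13 t=16 v=8: → [16,20); WM=13
i=14 t=17 v=8: → [16,21); WM=14
i=15 t=14 v=3: → [5,21); WM=14
i=16 t=17 v=7: → [5,21); WM=14
i=17 t=19 v=4: → [5,23); WM=16
i=18 t=22 v=1: → [5,26); WM=19
i=19 t=22 v=8: → [5,26); WM=19

[0,4)=6 [5,26)=9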